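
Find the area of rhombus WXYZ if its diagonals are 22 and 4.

The diagonals of a rhombus divide it into four right triangles.
Each triangle has legs 22/ 2 = 11 and 4/2 = 2, so each has area (1/2)*11*2 = 11.
Four such triangles give total area = (d1 * d2) / 2 = 44.

44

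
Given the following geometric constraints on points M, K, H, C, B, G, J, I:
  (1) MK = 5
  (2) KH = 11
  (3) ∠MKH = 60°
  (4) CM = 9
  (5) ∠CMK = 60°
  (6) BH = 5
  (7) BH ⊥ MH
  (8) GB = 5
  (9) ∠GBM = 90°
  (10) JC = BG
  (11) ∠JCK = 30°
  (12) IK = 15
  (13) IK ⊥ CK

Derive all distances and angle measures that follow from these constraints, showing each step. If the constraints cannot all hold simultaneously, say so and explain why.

The constraints are consistent.

From the given relations:
  JC = BG = 5

Step 1: From MK = 5, KH = 11, and ∠MKH = 60°, by the law of cosines:
  MH² = MK² + KH² - 2·MK·KH·cos(60°) = 25 + 121 - 55 = 91
  MH = √91

Step 2: From KM = 5, MC = 9, and ∠KMC = 60°, by the law of cosines:
  KC² = KM² + MC² - 2·KM·MC·cos(60°) = 25 + 81 - 45 = 61
  KC = √61

Step 3: From MH = √91, HB = 5, and ∠MHB = 90°, by the law of cosines:
  MB² = MH² + HB² - 2·MH·HB·cos(90°) = 91 + 25 - 0 = 116
  MB = 2·√29

Step 4: From KC = √61, CJ = 5, and ∠KCJ = 30°, by the law of cosines:
  KJ² = KC² + CJ² - 2·KC·CJ·cos(30°) = 61 + 25 - 67.64 = 18.36
  KJ ≈ 4.29

Step 5: From CK = √61, KI = 15, and ∠CKI = 90°, by the law of cosines:
  CI² = CK² + KI² - 2·CK·KI·cos(90°) = 61 + 225 - 0 = 286
  CI ≈ 16.91

Step 6: From MH = √91, MK = 5, HK = 11, by the inverse law of cosines:
  cos(∠HMK) = (MH² + MK² - HK²) / (2·MH·MK)
  ∠HMK = 93°

Step 7: From KC = √61, KM = 5, CM = 9, by the inverse law of cosines:
  cos(∠CKM) = (KC² + KM² - CM²) / (2·KC·KM)
  ∠CKM = 86.33°

Step 8: From HK = 11, HM = √91, KM = 5, by the inverse law of cosines:
  cos(∠KHM) = (HK² + HM² - KM²) / (2·HK·HM)
  ∠KHM = 27°

Step 9: From CK = √61, CM = 9, KM = 5, by the inverse law of cosines:
  cos(∠KCM) = (CK² + CM² - KM²) / (2·CK·CM)
  ∠KCM = 33.67°

Step 10: From MB = 2·√29, BG = 5, and ∠MBG = 90°, by the law of cosines:
  MG² = MB² + BG² - 2·MB·BG·cos(90°) = 116 + 25 - 0 = 141
  MG = √141

Step 11: From MB = 2·√29, MH = √91, BH = 5, by the inverse law of cosines:
  cos(∠BMH) = (MB² + MH² - BH²) / (2·MB·MH)
  ∠BMH = 27.66°

Step 12: From KC = √61, KJ = 4.29, CJ = 5, by the inverse law of cosines:
  cos(∠CKJ) = (KC² + KJ² - CJ²) / (2·KC·KJ)
  ∠CKJ = 35.69°

Step 13: From CI = 16.91, CK = √61, IK = 15, by the inverse law of cosines:
  cos(∠ICK) = (CI² + CK² - IK²) / (2·CI·CK)
  ∠ICK = 62.49°

Step 14: From BH = 5, BM = 2·√29, HM = √91, by the inverse law of cosines:
  cos(∠HBM) = (BH² + BM² - HM²) / (2·BH·BM)
  ∠HBM = 62.34°

Step 15: From JC = 5, JK = 4.29, CK = √61, by the inverse law of cosines:
  cos(∠CJK) = (JC² + JK² - CK²) / (2·JC·JK)
  ∠CJK = 114.31°

Step 16: From IC = 16.91, IK = 15, CK = √61, by the inverse law of cosines:
  cos(∠CIK) = (IC² + IK² - CK²) / (2·IC·IK)
  ∠CIK = 27.51°

Step 17: From MB = 2·√29, MG = √141, BG = 5, by the inverse law of cosines:
  cos(∠BMG) = (MB² + MG² - BG²) / (2·MB·MG)
  ∠BMG = 24.9°

Step 18: From GB = 5, GM = √141, BM = 2·√29, by the inverse law of cosines:
  cos(∠BGM) = (GB² + GM² - BM²) / (2·GB·GM)
  ∠BGM = 65.1°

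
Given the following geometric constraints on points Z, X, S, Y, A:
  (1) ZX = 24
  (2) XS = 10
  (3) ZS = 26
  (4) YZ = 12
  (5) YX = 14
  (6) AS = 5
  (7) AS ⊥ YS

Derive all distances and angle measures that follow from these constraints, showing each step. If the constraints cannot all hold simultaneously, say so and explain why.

The constraints are consistent.

Step 1: From ZS = 26, ZX = 24, SX = 10, by the inverse law of cosines:
  cos(∠SZX) = (ZS² + ZX² - SX²) / (2·ZS·ZX)
  ∠SZX = 22.62°

Step 2: From ZX = 24, ZY = 12, XY = 14, by the inverse law of cosines:
  cos(∠XZY) = (ZX² + ZY² - XY²) / (2·ZX·ZY)
  ∠XZY = 24.53°

Step 3: From XS = 10, XZ = 24, SZ = 26, by the inverse law of cosines:
  cos(∠SXZ) = (XS² + XZ² - SZ²) / (2·XS·XZ)
  ∠SXZ = 90°

Step 4: From XY = 14, XZ = 24, YZ = 12, by the inverse law of cosines:
  cos(∠YXZ) = (XY² + XZ² - YZ²) / (2·XY·XZ)
  ∠YXZ = 20.85°

Step 5: From SX = 10, SZ = 26, XZ = 24, by the inverse law of cosines:
  cos(∠XSZ) = (SX² + SZ² - XZ²) / (2·SX·SZ)
  ∠XSZ = 67.38°

Step 6: From YX = 14, YZ = 12, XZ = 24, by the inverse law of cosines:
  cos(∠XYZ) = (YX² + YZ² - XZ²) / (2·YX·YZ)
  ∠XYZ = 134.62°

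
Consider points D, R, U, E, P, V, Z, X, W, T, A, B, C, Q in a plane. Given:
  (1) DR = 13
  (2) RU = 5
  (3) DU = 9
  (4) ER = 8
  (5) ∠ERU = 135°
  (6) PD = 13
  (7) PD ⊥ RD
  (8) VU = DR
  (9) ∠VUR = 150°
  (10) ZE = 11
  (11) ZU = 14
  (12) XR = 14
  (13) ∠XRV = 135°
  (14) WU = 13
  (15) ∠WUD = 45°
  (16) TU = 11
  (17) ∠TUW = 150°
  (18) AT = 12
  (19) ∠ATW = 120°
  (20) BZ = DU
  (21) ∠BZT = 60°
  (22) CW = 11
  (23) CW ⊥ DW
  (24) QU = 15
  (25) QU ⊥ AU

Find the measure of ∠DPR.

Step 1: By the law of cosines on triangle PDR: PR² = 13² + 13² − 2·13·13·cos(90°) = 338, so PR = 13·√2.
Step 2: By the inverse law of cosines on triangle DPR: cos(∠DPR) = (13² + (13·√2)² − 13²) / (2·13·13·√2) = 338/478 = 0.7071, so ∠DPR = 45°.

Therefore, the measure of angle ∠DPR = 45°.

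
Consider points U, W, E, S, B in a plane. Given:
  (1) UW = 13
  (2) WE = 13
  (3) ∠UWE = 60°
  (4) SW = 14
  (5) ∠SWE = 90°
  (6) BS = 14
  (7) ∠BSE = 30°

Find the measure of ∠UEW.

Step 1: By the law of cosines on triangle EWU: EU² = 13² + 13² − 2·13·13·cos(60°) = 169, so EU = 13.
Step 2: By the inverse law of cosines on triangle UEW: cos(∠UEW) = (13² + 13² − 13²) / (2·13·13) = 169/338 = 0.5, so ∠UEW = 60°.

Therefore, the measure of angle ∠UEW = 60°.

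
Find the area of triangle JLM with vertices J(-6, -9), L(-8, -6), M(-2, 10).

The Shoelace formula computes the area from vertex coordinates by summing cross products.
For vertices (-6,-9), (-8,-6), (-2,10):
Signed sum = -6*-6 - -8*-9 + -8*10 - -2*-6 + -2*-9 - -6*10
= -36 + -92 + 78 = -50
Area = (1/2)|-50| = 25.

25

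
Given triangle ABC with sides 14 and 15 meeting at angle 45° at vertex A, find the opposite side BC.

By the law of cosines: BC^2 = AB^2 + AC^2 - 2*AB*AC*cos(A)
BC^2 = 14^2 + 15^2 - 2*14*15*cos(45°)
BC^2 = 196 + 225 - 420*(sqrt(2)/2)
BC^2 = 421 - 210*sqrt(2)
BC = sqrt(421 - 210*sqrt(2))

sqrt(421 - 210*sqrt(2))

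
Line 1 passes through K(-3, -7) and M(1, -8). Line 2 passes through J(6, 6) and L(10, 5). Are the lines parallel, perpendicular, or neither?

Slope of line 1: m1 = (-8 - -7)/(1 - -3) = -1/4 = -1/4
Slope of line 2: m2 = (5 - 6)/(10 - 6) = -1/4 = -1/4
Since m1 = m2 = -1/4, the lines are parallel.

Parallel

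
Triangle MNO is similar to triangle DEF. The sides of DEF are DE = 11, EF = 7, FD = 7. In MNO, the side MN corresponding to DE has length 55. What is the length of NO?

k = 55/11 = 5. NO = 5 * 7 = 35.

35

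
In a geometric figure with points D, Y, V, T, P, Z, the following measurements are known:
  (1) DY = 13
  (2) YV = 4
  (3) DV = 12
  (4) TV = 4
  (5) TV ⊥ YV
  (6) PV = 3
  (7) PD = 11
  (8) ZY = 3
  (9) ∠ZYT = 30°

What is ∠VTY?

Step 1: By the law of cosines on triangle TVY: TY² = 4² + 4² − 2·4·4·cos(90°) = 32, so TY = 4·√2.
Step 2: By the inverse law of cosines on triangle VTY: cos(∠VTY) = (4² + (4·√2)² − 4²) / (2·4·4·√2) = 32/45.25 = 0.7071, so ∠VTY = 45°.

Therefore, the measure of angle ∠VTY = 45°.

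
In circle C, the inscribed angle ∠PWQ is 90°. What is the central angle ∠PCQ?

By the inscribed angle theorem, the central angle is twice the inscribed angle.
Central angle = 2 × 90° = 180°

180°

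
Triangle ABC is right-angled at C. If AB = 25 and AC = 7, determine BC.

BC = sqrt(25^2 - 7^2) = sqrt(576) = 24

24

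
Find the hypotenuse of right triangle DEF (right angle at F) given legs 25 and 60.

By the Pythagorean theorem: DE^2 = DF^2 + EF^2
DE^2 = 25^2 + 60^2 = 625 + 3600 = 4225
DE = sqrt(4225) = 65

65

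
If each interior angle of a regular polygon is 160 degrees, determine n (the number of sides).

Each interior angle of a regular n-gon is (n - 2) * 180 / n.
Setting this equal to 160:
(n - 2) * 180 / n = 160
Each exterior angle = 180 - 160 = 20 degrees.
Since exterior angles sum to 360: n = 360 / 20 = 18.

18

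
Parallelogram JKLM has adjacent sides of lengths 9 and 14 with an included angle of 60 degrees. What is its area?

Area = 9 * 14 * sin(60°) = 126 * sqrt(3)/2 = 63*sqrt(3)

63*sqrt(3)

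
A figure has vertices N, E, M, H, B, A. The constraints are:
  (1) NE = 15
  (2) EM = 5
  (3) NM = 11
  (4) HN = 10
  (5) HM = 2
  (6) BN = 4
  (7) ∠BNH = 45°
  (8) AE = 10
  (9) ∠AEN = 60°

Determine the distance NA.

Step 1: By the law of cosines on triangle NEA: NA² = 15² + 10² − 2·15·10·cos(60°) = 175, so NA = 5·√7.

Therefore, the length of NA = 5·√7.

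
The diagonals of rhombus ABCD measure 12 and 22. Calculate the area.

The diagonals of a rhombus divide it into four right triangles.
Each triangle has legs 12/ 2 = 6 and 22/2 = 11, so each has area (1/2)*6*11 = 33.
Four such triangles give total area = (d1 * d2) / 2 = 132.

132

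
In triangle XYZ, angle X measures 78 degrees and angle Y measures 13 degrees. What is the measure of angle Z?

The interior angles sum to 180°: angle Z = 180 - 78 - 13 = 89°.
The triangle is acute (angles 78°, 13°, 89°).

89 degrees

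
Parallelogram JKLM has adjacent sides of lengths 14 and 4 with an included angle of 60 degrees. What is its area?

The area of a parallelogram equals the product of two adjacent sides times the sine of the included angle.
This is because the height equals 4 * sin(60°) = 2*sqrt(3).
Area = 14 * 2*sqrt(3) = 28*sqrt(3)

28*sqrt(3)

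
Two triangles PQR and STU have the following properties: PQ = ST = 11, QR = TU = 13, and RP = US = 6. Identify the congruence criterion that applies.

Consider the given information: PQ = ST = 11, QR = TU = 13, and RP = US = 6
This is not ASA or AAS: ASA requires two angles and the side between them. AAS requires two angles and a non-included side.
The correct criterion is SSS. All three pairs of corresponding sides are equal (Side-Side-Side).

SSS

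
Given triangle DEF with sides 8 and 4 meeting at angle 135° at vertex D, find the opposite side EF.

By the law of cosines: EF^2 = DE^2 + DF^2 - 2*DE*DF*cos(D)
EF^2 = 8^2 + 4^2 - 2*8*4*cos(135°)
EF^2 = 64 + 16 - 64*(-sqrt(2)/2)
EF^2 = 32*sqrt(2) + 80
EF = 4*sqrt(2*sqrt(2) + 5)

4*sqrt(2*sqrt(2) + 5)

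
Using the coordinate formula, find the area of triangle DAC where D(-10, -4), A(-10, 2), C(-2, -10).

Using the Shoelace formula for a triangle:
Area = (1/2)|x0(y1 - y2) + x1(y2 - y0) + x2(y0 - y1)|
Area = (1/2)|-10(2 - -10) + -10(-10 - -4) + -2(-4 - 2)|
Area = (1/2)|-120 + 60 + 12|
Area = (1/2)|-48|
Area = (1/2)(48)
Area = 24

24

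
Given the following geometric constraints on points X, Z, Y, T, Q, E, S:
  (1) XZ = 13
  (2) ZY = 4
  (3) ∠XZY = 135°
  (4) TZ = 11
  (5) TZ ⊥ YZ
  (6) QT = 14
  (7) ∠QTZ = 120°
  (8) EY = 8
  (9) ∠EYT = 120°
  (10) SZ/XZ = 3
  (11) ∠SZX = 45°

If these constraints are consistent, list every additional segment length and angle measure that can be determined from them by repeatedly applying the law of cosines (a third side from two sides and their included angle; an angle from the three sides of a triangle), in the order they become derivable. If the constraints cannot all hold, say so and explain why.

The constraints are consistent. Derivable facts, in order:
After 1 step:
- XS ≈ 31.19
- XY ≈ 16.08
- YT = √137
- ZQ ≈ 21.7
After 2 steps:
- TE ≈ 17.17
- ∠QZT = 33.96°
- ∠SXZ = 117.86°
- ∠TQZ = 26.04°
- ∠TYZ = 70.02°
- ∠XSZ = 17.14°
- ∠XYZ = 34.87°
- ∠YTZ = 19.98°
- ∠YXZ = 10.13°
After 3 steps:
- ∠ETY = 23.8°
- ∠TEY = 36.2°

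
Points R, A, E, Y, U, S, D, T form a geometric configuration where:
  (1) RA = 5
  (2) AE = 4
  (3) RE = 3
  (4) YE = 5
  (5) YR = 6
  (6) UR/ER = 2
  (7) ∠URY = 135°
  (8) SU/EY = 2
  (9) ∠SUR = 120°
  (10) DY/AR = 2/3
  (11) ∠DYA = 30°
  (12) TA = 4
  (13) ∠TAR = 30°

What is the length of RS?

From the given relations: UR = 2·ER = 2·3 = 6; SU = 2·EY = 2·5 = 10.
Step 1: By the law of cosines on triangle RUS: RS² = 6² + 10² − 2·6·10·cos(120°) = 196, so RS = 14.

Therefore, the length of RS = 14.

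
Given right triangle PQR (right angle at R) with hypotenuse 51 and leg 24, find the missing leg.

Rearranging the Pythagorean theorem to solve for the unknown leg:
leg^2 = hypotenuse^2 - known_leg^2 = 2601 - 576 = 2025
leg = sqrt(2025) = 45.

45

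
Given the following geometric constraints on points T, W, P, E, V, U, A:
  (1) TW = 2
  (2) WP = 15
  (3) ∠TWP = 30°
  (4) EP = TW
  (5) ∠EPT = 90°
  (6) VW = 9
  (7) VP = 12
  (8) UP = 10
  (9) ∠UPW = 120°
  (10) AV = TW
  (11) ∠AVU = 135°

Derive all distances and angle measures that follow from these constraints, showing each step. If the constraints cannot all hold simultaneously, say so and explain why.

The constraints are consistent.

From the given relations:
  EP = TW = 2
  AV = TW = 2

Step 1: From TW = 2, WP = 15, and ∠TWP = 30°, by the law of cosines:
  TP² = TW² + WP² - 2·TW·WP·cos(30°) = 4 + 225 - 51.96 = 177
  TP ≈ 13.31

Step 2: From WP = 15, PU = 10, and ∠WPU = 120°, by the law of cosines:
  WU² = WP² + PU² - 2·WP·PU·cos(120°) = 225 + 100 + 150 = 475
  WU = 5·√19

Step 3: From WP = 15, WV = 9, PV = 12, by the inverse law of cosines:
  cos(∠PWV) = (WP² + WV² - PV²) / (2·WP·WV)
  ∠PWV = 53.13°

Step 4: From PV = 12, PW = 15, VW = 9, by the inverse law of cosines:
  cos(∠VPW) = (PV² + PW² - VW²) / (2·PV·PW)
  ∠VPW = 36.87°

Step 5: From VP = 12, VW = 9, PW = 15, by the inverse law of cosines:
  cos(∠PVW) = (VP² + VW² - PW²) / (2·VP·VW)
  ∠PVW = 90°

Step 6: From TP = 13.31, PE = 2, and ∠TPE = 90°, by the law of cosines:
  TE² = TP² + PE² - 2·TP·PE·cos(90°) = 177 + 4 - 0 = 181
  TE ≈ 13.46

Step 7: From TP = 13.31, TW = 2, PW = 15, by the inverse law of cosines:
  cos(∠PTW) = (TP² + TW² - PW²) / (2·TP·TW)
  ∠PTW = 145.69°

Step 8: From WP = 15, WU = 5·√19, PU = 10, by the inverse law of cosines:
  cos(∠PWU) = (WP² + WU² - PU²) / (2·WP·WU)
  ∠PWU = 23.41°

Step 9: From PT = 13.31, PW = 15, TW = 2, by the inverse law of cosines:
  cos(∠TPW) = (PT² + PW² - TW²) / (2·PT·PW)
  ∠TPW = 4.31°

Step 10: From UP = 10, UW = 5·√19, PW = 15, by the inverse law of cosines:
  cos(∠PUW) = (UP² + UW² - PW²) / (2·UP·UW)
  ∠PUW = 36.59°

Step 11: From TE = 13.46, TP = 13.31, EP = 2, by the inverse law of cosines:
  cos(∠ETP) = (TE² + TP² - EP²) / (2·TE·TP)
  ∠ETP = 8.55°

Step 12: From EP = 2, ET = 13.46, PT = 13.31, by the inverse law of cosines:
  cos(∠PET) = (EP² + ET² - PT²) / (2·EP·ET)
  ∠PET = 81.45°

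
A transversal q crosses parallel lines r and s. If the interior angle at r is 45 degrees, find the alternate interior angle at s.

Alternate interior angles are equal: 45 degrees.

45 degrees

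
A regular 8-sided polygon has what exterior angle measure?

Each exterior angle of a regular n-gon is 360 / n.
For n = 8: 360 / 8 = 45 degrees.

45 degrees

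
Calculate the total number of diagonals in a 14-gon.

The number of diagonals in an n-gon is n(n - 3)/2.
For n = 14: 14(14 - 3)/2 = 14 × 11 / 2 = 77.

77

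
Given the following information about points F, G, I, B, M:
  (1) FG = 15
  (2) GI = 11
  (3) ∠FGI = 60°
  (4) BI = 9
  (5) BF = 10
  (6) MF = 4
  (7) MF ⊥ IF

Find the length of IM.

Step 1: By the law of cosines on triangle FGI: FI² = 15² + 11² − 2·15·11·cos(60°) = 181, so FI = √181.
Step 2: By the law of cosines on triangle IFM: IM² = √181² + 4² − 2·√181·4·cos(90°) = 197, so IM = √197.

Therefore, the length of IM = √197.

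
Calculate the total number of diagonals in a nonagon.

The number of diagonals in an n-gon is n(n - 3)/2.
For n = 9: 9(9 - 3)/2 = 9 × 6 / 2 = 27.

27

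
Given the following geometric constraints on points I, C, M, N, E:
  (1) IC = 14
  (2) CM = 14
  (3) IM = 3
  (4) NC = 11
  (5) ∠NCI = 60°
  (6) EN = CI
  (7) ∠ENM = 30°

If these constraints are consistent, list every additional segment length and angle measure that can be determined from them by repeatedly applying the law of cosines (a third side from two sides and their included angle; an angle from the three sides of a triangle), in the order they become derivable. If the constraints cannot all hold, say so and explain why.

The constraints are consistent. Derivable facts, in order:
After 1 step:
- IN = √163
- ∠CIM = 83.85°
- ∠CMI = 83.85°
- ∠ICM = 12.3°
After 2 steps:
- ∠CIN = 48.26°
- ∠CNI = 71.74°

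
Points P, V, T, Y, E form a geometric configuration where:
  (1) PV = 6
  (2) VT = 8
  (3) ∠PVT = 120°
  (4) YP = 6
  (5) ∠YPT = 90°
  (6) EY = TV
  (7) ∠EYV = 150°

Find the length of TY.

Step 1: By the law of cosines on triangle PVT: PT² = 6² + 8² − 2·6·8·cos(120°) = 148, so PT = 2·√37.
Step 2: By the law of cosines on triangle TPY: TY² = (2·√37)² + 6² − 2·2·√37·6·cos(90°) = 184, so TY = 2·√46.

Therefore, the length of TY = 2·√46.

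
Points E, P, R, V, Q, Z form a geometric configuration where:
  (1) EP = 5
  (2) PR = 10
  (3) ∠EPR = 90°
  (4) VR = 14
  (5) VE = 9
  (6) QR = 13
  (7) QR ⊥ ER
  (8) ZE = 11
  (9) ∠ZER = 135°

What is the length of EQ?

Step 1: By the law of cosines on triangle EPR: ER² = 5² + 10² − 2·5·10·cos(90°) = 125, so ER = 5·√5.
Step 2: By the law of cosines on triangle ERQ: EQ² = (5·√5)² + 13² − 2·5·√5·13·cos(90°) = 294, so EQ = 7·√6.

Therefore, the length of EQ = 7·√6.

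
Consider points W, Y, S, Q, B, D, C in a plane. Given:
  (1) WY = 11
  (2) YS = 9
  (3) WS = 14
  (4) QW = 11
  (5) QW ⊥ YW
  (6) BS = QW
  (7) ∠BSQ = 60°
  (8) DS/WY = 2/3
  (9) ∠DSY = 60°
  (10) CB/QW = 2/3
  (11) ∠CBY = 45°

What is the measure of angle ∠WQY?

Step 1: By the law of cosines on triangle QWY: QY² = 11² + 11² − 2·11·11·cos(90°) = 242, so QY = 11·√2.
Step 2: By the inverse law of cosines on triangle WQY: cos(∠WQY) = (11² + (11·√2)² − 11²) / (2·11·11·√2) = 242/342.24 = 0.7071, so ∠WQY = 45°.

Therefore, the measure of angle ∠WQY = 45°.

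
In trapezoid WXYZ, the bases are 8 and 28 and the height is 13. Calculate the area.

A trapezoid's area equals the midsegment times the height.
The midsegment is (8 + 28) / 2 = 18.
Area = 18 * 13 = 234.

234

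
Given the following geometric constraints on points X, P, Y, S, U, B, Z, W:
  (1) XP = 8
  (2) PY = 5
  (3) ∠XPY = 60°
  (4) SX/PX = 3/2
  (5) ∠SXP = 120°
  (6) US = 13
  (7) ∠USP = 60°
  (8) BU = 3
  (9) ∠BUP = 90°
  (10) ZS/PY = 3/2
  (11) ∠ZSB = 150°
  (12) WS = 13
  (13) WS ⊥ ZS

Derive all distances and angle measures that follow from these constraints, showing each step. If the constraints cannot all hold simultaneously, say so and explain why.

The constraints are consistent.

From the given relations:
  SX = 3/2·PX = 3/2·8 = 12
  ZS = 3/2·PY = 3/2·5 ≈ 7.5

Step 1: From XP = 8, PY = 5, and ∠XPY = 60°, by the law of cosines:
  XY² = XP² + PY² - 2·XP·PY·cos(60°) = 64 + 25 - 40 = 49
  XY = 7

Step 2: From PX = 8, XS = 12, and ∠PXS = 120°, by the law of cosines:
  PS² = PX² + XS² - 2·PX·XS·cos(120°) = 64 + 144 + 96 = 304
  PS = 4·√19

Step 3: From ZS = 7.5, SW = 13, and ∠ZSW = 90°, by the law of cosines:
  ZW² = ZS² + SW² - 2·ZS·SW·cos(90°) = 56.25 + 169 - 0 = 225.2
  ZW ≈ 15.01

Step 4: From PS = 4·√19, SU = 13, and ∠PSU = 60°, by the law of cosines:
  PU² = PS² + SU² - 2·PS·SU·cos(60°) = 304 + 169 - 226.7 = 246.3
  PU ≈ 15.7

Step 5: From XP = 8, XY = 7, PY = 5, by the inverse law of cosines:
  cos(∠PXY) = (XP² + XY² - PY²) / (2·XP·XY)
  ∠PXY = 38.21°

Step 6: From PS = 4·√19, PX = 8, SX = 12, by the inverse law of cosines:
  cos(∠SPX) = (PS² + PX² - SX²) / (2·PS·PX)
  ∠SPX = 36.59°

Step 7: From YP = 5, YX = 7, PX = 8, by the inverse law of cosines:
  cos(∠PYX) = (YP² + YX² - PX²) / (2·YP·YX)
  ∠PYX = 81.79°

Step 8: From SP = 4·√19, SX = 12, PX = 8, by the inverse law of cosines:
  cos(∠PSX) = (SP² + SX² - PX²) / (2·SP·SX)
  ∠PSX = 23.41°

Step 9: From ZS = 7.5, ZW = 15.01, SW = 13, by the inverse law of cosines:
  cos(∠SZW) = (ZS² + ZW² - SW²) / (2·ZS·ZW)
  ∠SZW = 60.02°

Step 10: From WS = 13, WZ = 15.01, SZ = 7.5, by the inverse law of cosines:
  cos(∠SWZ) = (WS² + WZ² - SZ²) / (2·WS·WZ)
  ∠SWZ = 29.98°

Step 11: From PU = 15.7, UB = 3, and ∠PUB = 90°, by the law of cosines:
  PB² = PU² + UB² - 2·PU·UB·cos(90°) = 246.3 + 9 - 0 = 255.3
  PB ≈ 15.98

Step 12: From PS = 4·√19, PU = 15.7, SU = 13, by the inverse law of cosines:
  cos(∠SPU) = (PS² + PU² - SU²) / (2·PS·PU)
  ∠SPU = 45.83°

Step 13: From UP = 15.7, US = 13, PS = 4·√19, by the inverse law of cosines:
  cos(∠PUS) = (UP² + US² - PS²) / (2·UP·US)
  ∠PUS = 74.17°

Step 14: From PB = 15.98, PU = 15.7, BU = 3, by the inverse law of cosines:
  cos(∠BPU) = (PB² + PU² - BU²) / (2·PB·PU)
  ∠BPU = 10.82°

Step 15: From BP = 15.98, BU = 3, PU = 15.7, by the inverse law of cosines:
  cos(∠PBU) = (BP² + BU² - PU²) / (2·BP·BU)
  ∠PBU = 79.18°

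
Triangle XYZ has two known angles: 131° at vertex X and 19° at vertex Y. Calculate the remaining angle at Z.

The interior angles sum to 180°: angle Z = 180 - 131 - 19 = 30°.
The triangle is obtuse (angles 131°, 19°, 30°).

30 degrees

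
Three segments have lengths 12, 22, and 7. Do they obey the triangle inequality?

The longest side is 22. The other two sides sum to 7 + 12 = 19.
Since 19 ≤ 22, the two shorter sides cannot reach around to close the triangle.

No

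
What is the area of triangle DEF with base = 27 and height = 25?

A triangle's area is half the area of a rectangle with the same base and height.
Area = (1/2) * 27 * 25 = 675/2.

675/2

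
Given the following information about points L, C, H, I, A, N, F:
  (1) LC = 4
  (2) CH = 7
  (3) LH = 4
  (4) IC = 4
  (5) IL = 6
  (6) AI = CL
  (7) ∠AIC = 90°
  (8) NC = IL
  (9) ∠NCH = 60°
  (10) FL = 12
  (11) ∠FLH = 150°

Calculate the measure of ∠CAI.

From the given relations: AI = CL = 4.
Step 1: By the law of cosines on triangle AIC: AC² = 4² + 4² − 2·4·4·cos(90°) = 32, so AC = 4·√2.
Step 2: By the inverse law of cosines on triangle CAI: cos(∠CAI) = ((4·√2)² + 4² − 4²) / (2·4·√2·4) = 32/45.25 = 0.7071, so ∠CAI = 45°.

Therefore, the measure of angle ∠CAI = 45°.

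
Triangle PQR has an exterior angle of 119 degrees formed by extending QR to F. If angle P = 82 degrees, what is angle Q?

By the exterior angle theorem: exterior angle = sum of remote interior angles.
119 = 82 + angle Q
angle Q = 119 - 82 = 37 degrees

37 degrees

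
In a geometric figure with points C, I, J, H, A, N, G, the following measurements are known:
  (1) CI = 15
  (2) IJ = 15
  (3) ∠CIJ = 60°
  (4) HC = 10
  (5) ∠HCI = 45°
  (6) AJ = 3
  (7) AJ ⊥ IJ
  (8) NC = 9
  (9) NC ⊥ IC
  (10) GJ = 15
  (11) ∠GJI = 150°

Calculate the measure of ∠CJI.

Step 1: By the law of cosines on triangle JIC: JC² = 15² + 15² − 2·15·15·cos(60°) = 225, so JC = 15.
Step 2: By the inverse law of cosines on triangle CJI: cos(∠CJI) = (15² + 15² − 15²) / (2·15·15) = 225/450 = 0.5, so ∠CJI = 60°.

Therefore, the measure of angle ∠CJI = 60°.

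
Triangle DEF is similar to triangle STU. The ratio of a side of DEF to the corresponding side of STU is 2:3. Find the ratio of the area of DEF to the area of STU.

Area ratio = (side ratio)^2 = (2/3)^2 = 4:9.

4:9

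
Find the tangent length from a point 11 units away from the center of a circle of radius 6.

tangent = √(d² - r²) = √(11² - 6²) = √(121 - 36) = √85 = sqrt(85)

sqrt(85)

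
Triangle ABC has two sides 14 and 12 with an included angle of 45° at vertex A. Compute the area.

When two sides and the included angle are known, the area formula is (1/2)ab sin(C).
The height from one side to the opposite vertex is 12 sin(45°) = 6*sqrt(2).
Area = (1/2) * 14 * 6*sqrt(2) = 42*sqrt(2).

42*sqrt(2)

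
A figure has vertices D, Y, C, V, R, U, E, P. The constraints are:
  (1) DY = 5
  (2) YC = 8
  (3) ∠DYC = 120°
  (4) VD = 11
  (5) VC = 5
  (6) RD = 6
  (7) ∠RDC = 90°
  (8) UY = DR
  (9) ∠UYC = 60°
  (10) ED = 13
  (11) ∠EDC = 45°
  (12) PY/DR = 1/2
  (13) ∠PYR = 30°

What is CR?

Step 1: By the law of cosines on triangle CYD: CD² = 8² + 5² − 2·8·5·cos(120°) = 129, so CD = √129.
Step 2: By the law of cosines on triangle CDR: CR² = √129² + 6² − 2·√129·6·cos(90°) = 165, so CR = √165.

Therefore, the length of CR = √165.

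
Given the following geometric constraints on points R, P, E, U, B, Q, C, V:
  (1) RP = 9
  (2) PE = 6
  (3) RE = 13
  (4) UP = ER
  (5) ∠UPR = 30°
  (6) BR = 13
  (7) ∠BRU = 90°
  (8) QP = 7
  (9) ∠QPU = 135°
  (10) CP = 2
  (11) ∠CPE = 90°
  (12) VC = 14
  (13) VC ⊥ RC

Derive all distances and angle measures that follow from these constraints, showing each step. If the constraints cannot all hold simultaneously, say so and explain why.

The constraints are consistent.

From the given relations:
  UP = ER = 13

Step 1: From RP = 9, PU = 13, and ∠RPU = 30°, by the law of cosines:
  RU² = RP² + PU² - 2·RP·PU·cos(30°) = 81 + 169 - 202.6 = 47.35
  RU ≈ 6.88

Step 2: From EP = 6, PC = 2, and ∠EPC = 90°, by the law of cosines:
  EC² = EP² + PC² - 2·EP·PC·cos(90°) = 36 + 4 - 0 = 40
  EC = 2·√10

Step 3: From UP = 13, PQ = 7, and ∠UPQ = 135°, by the law of cosines:
  UQ² = UP² + PQ² - 2·UP·PQ·cos(135°) = 169 + 49 + 128.7 = 346.7
  UQ ≈ 18.62

Step 4: From RE = 13, RP = 9, EP = 6, by the inverse law of cosines:
  cos(∠ERP) = (RE² + RP² - EP²) / (2·RE·RP)
  ∠ERP = 23.86°

Step 5: From PE = 6, PR = 9, ER = 13, by the inverse law of cosines:
  cos(∠EPR) = (PE² + PR² - ER²) / (2·PE·PR)
  ∠EPR = 118.78°

Step 6: From EP = 6, ER = 13, PR = 9, by the inverse law of cosines:
  cos(∠PER) = (EP² + ER² - PR²) / (2·EP·ER)
  ∠PER = 37.36°

Step 7: From UR = 6.88, RB = 13, and ∠URB = 90°, by the law of cosines:
  UB² = UR² + RB² - 2·UR·RB·cos(90°) = 47.35 + 169 - 0 = 216.4
  UB ≈ 14.71

Step 8: From RP = 9, RU = 6.88, PU = 13, by the inverse law of cosines:
  cos(∠PRU) = (RP² + RU² - PU²) / (2·RP·RU)
  ∠PRU = 109.16°

Step 9: From EC = 2·√10, EP = 6, CP = 2, by the inverse law of cosines:
  cos(∠CEP) = (EC² + EP² - CP²) / (2·EC·EP)
  ∠CEP = 18.43°

Step 10: From UP = 13, UQ = 18.62, PQ = 7, by the inverse law of cosines:
  cos(∠PUQ) = (UP² + UQ² - PQ²) / (2·UP·UQ)
  ∠PUQ = 15.42°

Step 11: From UP = 13, UR = 6.88, PR = 9, by the inverse law of cosines:
  cos(∠PUR) = (UP² + UR² - PR²) / (2·UP·UR)
  ∠PUR = 40.84°

Step 12: From QP = 7, QU = 18.62, PU = 13, by the inverse law of cosines:
  cos(∠PQU) = (QP² + QU² - PU²) / (2·QP·QU)
  ∠PQU = 29.58°

Step 13: From CE = 2·√10, CP = 2, EP = 6, by the inverse law of cosines:
  cos(∠ECP) = (CE² + CP² - EP²) / (2·CE·CP)
  ∠ECP = 71.57°

Step 14: From UB = 14.71, UR = 6.88, BR = 13, by the inverse law of cosines:
  cos(∠BUR) = (UB² + UR² - BR²) / (2·UB·UR)
  ∠BUR = 62.11°

Step 15: From BR = 13, BU = 14.71, RU = 6.88, by the inverse law of cosines:
  cos(∠RBU) = (BR² + BU² - RU²) / (2·BR·BU)
  ∠RBU = 27.89°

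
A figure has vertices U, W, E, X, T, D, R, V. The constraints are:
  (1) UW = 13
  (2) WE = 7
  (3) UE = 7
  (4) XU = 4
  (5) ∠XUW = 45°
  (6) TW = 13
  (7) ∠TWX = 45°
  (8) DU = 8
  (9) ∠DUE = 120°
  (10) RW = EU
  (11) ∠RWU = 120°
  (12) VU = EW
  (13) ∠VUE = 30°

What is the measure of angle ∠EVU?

From the given relations: VU = EW = 7.
Step 1: By the law of cosines on triangle VUE: VE² = 7² + 7² − 2·7·7·cos(30°) = 13.13, so VE ≈ 3.62.
Step 2: By the inverse law of cosines on triangle EVU: cos(∠EVU) = (3.62² + 7² − 7²) / (2·3.62·7) = 13.13/50.73 = 0.2588, so ∠EVU = 75°.

Therefore, the measure of angle ∠EVU = 75°.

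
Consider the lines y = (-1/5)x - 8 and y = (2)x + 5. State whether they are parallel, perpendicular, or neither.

Slope of line 1: m1 = -1/5
Slope of line 2: m2 = 2
m1 != m2 (-1/5 != 2), so not parallel.
m1 * m2 = (-1/5) * (2) = -2/5 != -1, so not perpendicular.
The lines are neither parallel nor perpendicular.

Neither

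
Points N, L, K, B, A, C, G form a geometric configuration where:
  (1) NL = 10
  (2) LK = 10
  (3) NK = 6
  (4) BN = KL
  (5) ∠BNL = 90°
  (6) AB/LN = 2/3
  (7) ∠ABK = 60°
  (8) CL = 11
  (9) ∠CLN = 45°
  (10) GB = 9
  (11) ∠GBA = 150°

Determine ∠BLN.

From the given relations: BN = KL = 10.
Step 1: By the law of cosines on triangle LNB: LB² = 10² + 10² − 2·10·10·cos(90°) = 200, so LB = 10·√2.
Step 2: By the inverse law of cosines on triangle BLN: cos(∠BLN) = ((10·√2)² + 10² − 10²) / (2·10·√2·10) = 200/282.84 = 0.7071, so ∠BLN = 45°.

Therefore, the measure of angle ∠BLN = 45°.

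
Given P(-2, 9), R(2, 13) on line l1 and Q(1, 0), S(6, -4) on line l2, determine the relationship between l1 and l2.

Slope of line 1: m1 = (13 - 9)/(2 - -2) = 4/4 = 1
Slope of line 2: m2 = (-4 - 0)/(6 - 1) = -4/5 = -4/5
For parallel lines we need equal slopes: 1 != -4/5.
For perpendicular lines we need m1*m2 = -1: (1)(-4/5) = -4/5 != -1.
Since neither condition holds, the lines are neither parallel nor perpendicular.

Neither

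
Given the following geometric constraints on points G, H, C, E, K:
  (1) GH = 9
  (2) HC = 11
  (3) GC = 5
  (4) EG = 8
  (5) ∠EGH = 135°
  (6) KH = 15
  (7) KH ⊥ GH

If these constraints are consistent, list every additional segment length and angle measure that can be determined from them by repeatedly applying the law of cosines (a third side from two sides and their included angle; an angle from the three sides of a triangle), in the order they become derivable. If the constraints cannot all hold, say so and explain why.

The constraints are consistent. Derivable facts, in order:
After 1 step:
- GK = 3·√34
- HE ≈ 15.71
- ∠CGH = 99.59°
- ∠CHG = 26.63°
- ∠GCH = 53.78°
After 2 steps:
- ∠EHG = 21.1°
- ∠GEH = 23.9°
- ∠GKH = 30.96°
- ∠HGK = 59.04°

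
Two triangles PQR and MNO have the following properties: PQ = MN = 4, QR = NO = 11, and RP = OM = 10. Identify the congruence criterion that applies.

The given information provides:
PQ = MN = 4, QR = NO = 11, and RP = OM = 10
This matches the SSS congruence theorem.
All three pairs of corresponding sides are equal (Side-Side-Side).

SSS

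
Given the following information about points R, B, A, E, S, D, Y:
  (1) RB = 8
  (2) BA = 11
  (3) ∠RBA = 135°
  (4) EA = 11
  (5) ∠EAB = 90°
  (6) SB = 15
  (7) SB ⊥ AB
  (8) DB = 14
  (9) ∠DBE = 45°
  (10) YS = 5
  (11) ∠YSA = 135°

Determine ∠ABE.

Step 1: By the law of cosines on triangle BAE: BE² = 11² + 11² − 2·11·11·cos(90°) = 242, so BE = 11·√2.
Step 2: By the inverse law of cosines on triangle ABE: cos(∠ABE) = (11² + (11·√2)² − 11²) / (2·11·11·√2) = 242/342.24 = 0.7071, so ∠ABE = 45°.

Therefore, the measure of angle ∠ABE = 45°.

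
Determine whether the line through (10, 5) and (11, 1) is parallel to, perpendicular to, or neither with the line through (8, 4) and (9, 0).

Slope of line 1: m1 = (1 - 5)/(11 - 10) = -4/1 = -4
Slope of line 2: m2 = (0 - 4)/(9 - 8) = -4/1 = -4
Since m1 = m2 = -4, the lines are parallel.

Parallel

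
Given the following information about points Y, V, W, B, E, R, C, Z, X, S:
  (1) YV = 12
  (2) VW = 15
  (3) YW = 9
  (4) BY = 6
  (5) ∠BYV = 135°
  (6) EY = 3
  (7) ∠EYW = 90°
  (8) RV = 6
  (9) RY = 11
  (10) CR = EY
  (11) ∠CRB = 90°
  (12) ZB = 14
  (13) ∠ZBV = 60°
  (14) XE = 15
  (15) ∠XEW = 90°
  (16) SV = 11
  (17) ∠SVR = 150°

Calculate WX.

Step 1: By the law of cosines on triangle EYW: EW² = 3² + 9² − 2·3·9·cos(90°) = 90, so EW = 3·√10.
Step 2: By the law of cosines on triangle WEX: WX² = (3·√10)² + 15² − 2·3·√10·15·cos(90°) = 315, so WX = 3·√35.

Therefore, the length of WX = 3·√35.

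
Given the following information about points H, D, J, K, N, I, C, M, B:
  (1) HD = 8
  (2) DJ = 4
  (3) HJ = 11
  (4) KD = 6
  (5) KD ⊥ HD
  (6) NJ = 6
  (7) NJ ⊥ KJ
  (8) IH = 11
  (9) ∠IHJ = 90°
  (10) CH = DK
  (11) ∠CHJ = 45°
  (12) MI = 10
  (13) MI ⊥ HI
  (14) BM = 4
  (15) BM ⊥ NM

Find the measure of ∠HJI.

Step 1: By the law of cosines on triangle JHI: JI² = 11² + 11² − 2·11·11·cos(90°) = 242, so JI = 11·√2.
Step 2: By the inverse law of cosines on triangle HJI: cos(∠HJI) = (11² + (11·√2)² − 11²) / (2·11·11·√2) = 242/342.24 = 0.7071, so ∠HJI = 45°.

Therefore, the measure of angle ∠HJI = 45°.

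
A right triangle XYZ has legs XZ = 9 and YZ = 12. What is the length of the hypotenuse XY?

By the Pythagorean theorem: XY^2 = XZ^2 + YZ^2
XY^2 = 9^2 + 12^2 = 81 + 144 = 225
XY = sqrt(225) = 15

15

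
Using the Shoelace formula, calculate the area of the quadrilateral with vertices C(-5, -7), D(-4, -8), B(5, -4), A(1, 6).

Shoelace: sum of cross terms = 125, Area = (1/2)|125| = 125/2

125/2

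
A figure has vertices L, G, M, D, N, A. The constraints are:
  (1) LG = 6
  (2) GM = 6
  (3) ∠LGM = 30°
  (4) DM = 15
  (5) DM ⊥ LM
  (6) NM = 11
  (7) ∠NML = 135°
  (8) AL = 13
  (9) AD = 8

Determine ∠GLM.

Step 1: By the law of cosines on triangle LGM: LM² = 6² + 6² − 2·6·6·cos(30°) = 9.65, so LM ≈ 3.11.
Step 2: By the inverse law of cosines on triangle GLM: cos(∠GLM) = (6² + 3.11² − 6²) / (2·6·3.11) = 9.65/37.27 = 0.2588, so ∠GLM = 75°.

Therefore, the measure of angle ∠GLM = 75°.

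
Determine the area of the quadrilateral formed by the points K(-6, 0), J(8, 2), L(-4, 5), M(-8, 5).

Shoelace: sum of cross terms = 86, Area = (1/2)|86| = 43

43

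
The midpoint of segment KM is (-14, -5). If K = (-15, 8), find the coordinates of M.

Using the midpoint formula: M = ((x1 + x2)/2, (y1 + y2)/2)
We know M = (-14, -5) and K = (-15, 8)
For x: -14 = (-15 + x2)/2, so x2 = 2*-14 - -15 = -13
For y: -5 = (8 + y2)/2, so y2 = 2*-5 - 8 = -18
M = (-13, -18)

(-13, -18)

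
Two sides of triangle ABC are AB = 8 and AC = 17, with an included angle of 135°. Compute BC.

Law of cosines: BC^2 = 8^2 + 17^2 - 2(8)(17)cos(135°) = 136*sqrt(2) + 353, so BC = sqrt(136*sqrt(2) + 353).

sqrt(136*sqrt(2) + 353)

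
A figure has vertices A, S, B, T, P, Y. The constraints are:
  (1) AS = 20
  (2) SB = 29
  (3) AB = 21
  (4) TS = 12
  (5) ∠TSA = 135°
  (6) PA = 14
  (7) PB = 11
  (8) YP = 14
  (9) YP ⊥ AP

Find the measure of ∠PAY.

Step 1: By the law of cosines on triangle APY: AY² = 14² + 14² − 2·14·14·cos(90°) = 392, so AY = 14·√2.
Step 2: By the inverse law of cosines on triangle PAY: cos(∠PAY) = (14² + (14·√2)² − 14²) / (2·14·14·√2) = 392/554.37 = 0.7071, so ∠PAY = 45°.

Therefore, the measure of angle ∠PAY = 45°.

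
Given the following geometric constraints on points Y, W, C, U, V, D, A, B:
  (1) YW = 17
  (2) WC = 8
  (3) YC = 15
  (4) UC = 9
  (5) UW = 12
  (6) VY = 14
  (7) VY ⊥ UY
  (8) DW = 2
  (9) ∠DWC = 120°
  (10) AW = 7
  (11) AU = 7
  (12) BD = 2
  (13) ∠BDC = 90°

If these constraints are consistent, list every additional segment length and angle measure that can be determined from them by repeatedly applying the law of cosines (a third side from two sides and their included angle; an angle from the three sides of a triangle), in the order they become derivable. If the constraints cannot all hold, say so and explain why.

The constraints are consistent. Derivable facts, in order:
After 1 step:
- CD = 2·√21
- ∠AUW = 31°
- ∠AWU = 31°
- ∠CUW = 41.81°
- ∠CWU = 48.59°
- ∠CWY = 61.93°
- ∠CYW = 28.07°
- ∠UAW = 117.99°
- ∠UCW = 89.6°
- ∠WCY = 90°
After 2 steps:
- CB = 2·√22
- ∠CDW = 49.11°
- ∠DCW = 10.89°
After 3 steps:
- ∠BCD = 12.31°
- ∠CBD = 77.69°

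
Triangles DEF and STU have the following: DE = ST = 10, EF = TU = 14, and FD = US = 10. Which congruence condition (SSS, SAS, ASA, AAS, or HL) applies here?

Consider the given information: DE = ST = 10, EF = TU = 14, and FD = US = 10
This is not ASA or HL: ASA requires two angles and the side between them. HL only applies to right triangles with matching hypotenuse and leg.
The correct criterion is SSS. All three pairs of corresponding sides are equal (Side-Side-Side).

SSS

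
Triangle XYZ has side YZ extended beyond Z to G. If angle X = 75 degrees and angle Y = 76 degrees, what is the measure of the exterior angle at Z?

By the exterior angle theorem, an exterior angle of a triangle equals the sum of the two remote interior angles.
Exterior angle = angle X + angle Y
Exterior angle = 75 + 76 = 151 degrees

151 degrees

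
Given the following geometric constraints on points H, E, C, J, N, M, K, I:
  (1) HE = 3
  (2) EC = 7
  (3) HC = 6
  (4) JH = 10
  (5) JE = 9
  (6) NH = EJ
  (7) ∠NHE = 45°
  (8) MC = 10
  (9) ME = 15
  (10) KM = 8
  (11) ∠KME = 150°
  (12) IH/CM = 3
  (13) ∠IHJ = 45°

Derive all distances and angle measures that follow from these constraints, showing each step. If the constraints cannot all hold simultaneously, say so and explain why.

The constraints are consistent.

From the given relations:
  NH = EJ = 9
  IH = 3·CM = 3·10 = 30

Step 1: From EH = 3, HN = 9, and ∠EHN = 45°, by the law of cosines:
  EN² = EH² + HN² - 2·EH·HN·cos(45°) = 9 + 81 - 38.18 = 51.82
  EN ≈ 7.2

Step 2: From EM = 15, MK = 8, and ∠EMK = 150°, by the law of cosines:
  EK² = EM² + MK² - 2·EM·MK·cos(150°) = 225 + 64 + 207.8 = 496.8
  EK ≈ 22.29

Step 3: From JH = 10, HI = 30, and ∠JHI = 45°, by the law of cosines:
  JI² = JH² + HI² - 2·JH·HI·cos(45°) = 100 + 900 - 424.3 = 575.7
  JI ≈ 23.99

Step 4: From HC = 6, HE = 3, CE = 7, by the inverse law of cosines:
  cos(∠CHE) = (HC² + HE² - CE²) / (2·HC·HE)
  ∠CHE = 96.38°

Step 5: From HE = 3, HJ = 10, EJ = 9, by the inverse law of cosines:
  cos(∠EHJ) = (HE² + HJ² - EJ²) / (2·HE·HJ)
  ∠EHJ = 62.18°

Step 6: From EC = 7, EH = 3, CH = 6, by the inverse law of cosines:
  cos(∠CEH) = (EC² + EH² - CH²) / (2·EC·EH)
  ∠CEH = 58.41°

Step 7: From EC = 7, EM = 15, CM = 10, by the inverse law of cosines:
  cos(∠CEM) = (EC² + EM² - CM²) / (2·EC·EM)
  ∠CEM = 34.05°

Step 8: From EH = 3, EJ = 9, HJ = 10, by the inverse law of cosines:
  cos(∠HEJ) = (EH² + EJ² - HJ²) / (2·EH·EJ)
  ∠HEJ = 100.67°

Step 9: From CE = 7, CH = 6, EH = 3, by the inverse law of cosines:
  cos(∠ECH) = (CE² + CH² - EH²) / (2·CE·CH)
  ∠ECH = 25.21°

Step 10: From CE = 7, CM = 10, EM = 15, by the inverse law of cosines:
  cos(∠ECM) = (CE² + CM² - EM²) / (2·CE·CM)
  ∠ECM = 122.88°

Step 11: From JE = 9, JH = 10, EH = 3, by the inverse law of cosines:
  cos(∠EJH) = (JE² + JH² - EH²) / (2·JE·JH)
  ∠EJH = 17.15°

Step 12: From MC = 10, ME = 15, CE = 7, by the inverse law of cosines:
  cos(∠CME) = (MC² + ME² - CE²) / (2·MC·ME)
  ∠CME = 23.07°

Step 13: From EH = 3, EN = 7.2, HN = 9, by the inverse law of cosines:
  cos(∠HEN) = (EH² + EN² - HN²) / (2·EH·EN)
  ∠HEN = 117.86°

Step 14: From EK = 22.29, EM = 15, KM = 8, by the inverse law of cosines:
  cos(∠KEM) = (EK² + EM² - KM²) / (2·EK·EM)
  ∠KEM = 10.34°

Step 15: From JH = 10, JI = 23.99, HI = 30, by the inverse law of cosines:
  cos(∠HJI) = (JH² + JI² - HI²) / (2·JH·JI)
  ∠HJI = 117.86°

Step 16: From NE = 7.2, NH = 9, EH = 3, by the inverse law of cosines:
  cos(∠ENH) = (NE² + NH² - EH²) / (2·NE·NH)
  ∠ENH = 17.14°

Step 17: From KE = 22.29, KM = 8, EM = 15, by the inverse law of cosines:
  cos(∠EKM) = (KE² + KM² - EM²) / (2·KE·KM)
  ∠EKM = 19.66°

Step 18: From IH = 30, IJ = 23.99, HJ = 10, by the inverse law of cosines:
  cos(∠HIJ) = (IH² + IJ² - HJ²) / (2·IH·IJ)
  ∠HIJ = 17.14°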